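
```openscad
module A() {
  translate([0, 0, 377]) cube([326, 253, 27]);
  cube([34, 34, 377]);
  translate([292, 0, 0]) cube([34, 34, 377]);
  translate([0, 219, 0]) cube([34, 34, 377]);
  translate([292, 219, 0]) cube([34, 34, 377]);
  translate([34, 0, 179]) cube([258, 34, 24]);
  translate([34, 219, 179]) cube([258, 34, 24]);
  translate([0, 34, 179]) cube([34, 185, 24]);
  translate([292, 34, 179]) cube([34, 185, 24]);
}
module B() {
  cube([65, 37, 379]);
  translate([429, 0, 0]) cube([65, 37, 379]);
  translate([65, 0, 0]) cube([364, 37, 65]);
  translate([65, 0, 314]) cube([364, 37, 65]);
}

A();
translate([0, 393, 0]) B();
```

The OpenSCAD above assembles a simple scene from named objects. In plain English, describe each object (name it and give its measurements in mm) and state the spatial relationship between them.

A is a four-legged stool. The seat is 326×253 mm, 27 mm thick, top at z = 404 mm. It stands on four square legs, each 34×34 mm in cross-section, from z = 0 to the seat underside, each flush with a corner of the seat. Four stretchers, 34 mm wide and 24 mm tall, connect adjacent legs with their undersides at z = 179 mm, each running between the inner faces of the legs it joins and aligned with the legs' outer faces on the other axis.

B is a rectangular picture frame lying in the x–z plane (depth along y). The opening is 364 mm wide (x) by 249 mm tall (z), surrounded by a border 65 mm wide on all four sides. The frame is 37 mm deep and is made of two full-height vertical stiles with two horizontal rails fitted between them.

The picture frame is on the floor beside the stool on its +y side.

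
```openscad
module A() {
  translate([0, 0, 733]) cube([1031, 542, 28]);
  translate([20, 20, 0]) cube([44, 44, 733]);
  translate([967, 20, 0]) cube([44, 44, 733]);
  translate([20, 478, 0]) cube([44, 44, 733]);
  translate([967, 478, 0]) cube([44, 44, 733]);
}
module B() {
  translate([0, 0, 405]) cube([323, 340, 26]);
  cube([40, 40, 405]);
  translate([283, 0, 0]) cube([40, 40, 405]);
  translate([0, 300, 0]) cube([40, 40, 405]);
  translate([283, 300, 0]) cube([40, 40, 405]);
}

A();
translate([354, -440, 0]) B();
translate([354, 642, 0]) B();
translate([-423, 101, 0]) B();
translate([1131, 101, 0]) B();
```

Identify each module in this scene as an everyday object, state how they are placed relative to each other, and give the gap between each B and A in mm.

A is a table. B is a stool. Four stools sit around the table at the −y, +y, −x, +x sides. The gap between each stool and the table is 100 mm.

Each stool's nearest face is 100 mm from the table's bounding box.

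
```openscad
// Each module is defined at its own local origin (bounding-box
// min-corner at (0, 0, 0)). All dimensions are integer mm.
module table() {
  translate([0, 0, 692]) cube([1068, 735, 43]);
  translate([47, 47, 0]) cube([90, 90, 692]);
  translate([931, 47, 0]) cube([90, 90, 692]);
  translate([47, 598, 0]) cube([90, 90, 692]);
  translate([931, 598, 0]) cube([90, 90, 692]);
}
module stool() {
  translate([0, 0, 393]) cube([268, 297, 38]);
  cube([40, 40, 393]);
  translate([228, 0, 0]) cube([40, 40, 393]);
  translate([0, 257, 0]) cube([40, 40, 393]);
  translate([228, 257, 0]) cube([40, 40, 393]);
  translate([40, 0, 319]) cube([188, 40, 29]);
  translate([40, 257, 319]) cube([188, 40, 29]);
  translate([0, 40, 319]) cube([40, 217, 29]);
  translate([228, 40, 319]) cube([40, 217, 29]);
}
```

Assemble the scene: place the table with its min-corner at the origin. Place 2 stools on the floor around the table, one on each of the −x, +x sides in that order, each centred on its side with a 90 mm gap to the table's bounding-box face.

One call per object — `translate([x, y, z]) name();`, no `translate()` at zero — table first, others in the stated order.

table();
translate([-358, 219, 0]) stool();
translate([1158, 219, 0]) stool();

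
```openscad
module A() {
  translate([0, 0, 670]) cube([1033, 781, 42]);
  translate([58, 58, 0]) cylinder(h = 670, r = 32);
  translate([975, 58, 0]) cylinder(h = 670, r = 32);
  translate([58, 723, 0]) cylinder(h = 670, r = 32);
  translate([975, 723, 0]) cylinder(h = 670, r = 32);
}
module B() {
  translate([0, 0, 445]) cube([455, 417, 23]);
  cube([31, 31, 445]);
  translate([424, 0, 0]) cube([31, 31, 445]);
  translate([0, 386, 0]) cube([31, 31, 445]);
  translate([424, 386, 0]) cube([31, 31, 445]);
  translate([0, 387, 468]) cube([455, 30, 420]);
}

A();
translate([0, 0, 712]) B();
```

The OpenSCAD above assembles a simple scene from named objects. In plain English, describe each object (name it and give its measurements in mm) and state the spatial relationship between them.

A is a table with a 1033×781 mm rectangular top, 42 mm thick, top surface at z = 712 mm, supported by four round legs of 64 mm diameter, each leg's bounding box inset 26 mm from the nearest pair of top edges, running from the floor.

B is a chair: 455×417 mm seat, 23 mm thick, top at z = 468 mm, on four 31 mm square corner legs flush with the seat edges. A 30 mm thick backrest slab spans the full seat width, extending 420 mm above the seat top, its back face flush with the seat's +y edge.

The chair is on top of the table.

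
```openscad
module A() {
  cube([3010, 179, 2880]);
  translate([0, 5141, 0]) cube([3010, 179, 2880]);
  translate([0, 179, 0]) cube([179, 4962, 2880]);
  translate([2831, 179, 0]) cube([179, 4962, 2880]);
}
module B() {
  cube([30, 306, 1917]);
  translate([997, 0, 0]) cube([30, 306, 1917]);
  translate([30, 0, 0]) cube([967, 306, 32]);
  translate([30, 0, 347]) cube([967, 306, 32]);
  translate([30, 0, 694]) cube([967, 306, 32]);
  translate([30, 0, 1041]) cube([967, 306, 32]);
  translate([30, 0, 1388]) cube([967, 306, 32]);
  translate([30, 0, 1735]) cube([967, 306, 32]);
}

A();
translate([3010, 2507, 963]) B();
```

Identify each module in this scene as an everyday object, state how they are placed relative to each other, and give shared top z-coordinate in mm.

Both tops at z = 2880 mm.

A is a house frame. B is a bookshelf. The bookshelf is beside the house frame with their tops flush at z = 2880. The shared top z-coordinate is 2880 mm.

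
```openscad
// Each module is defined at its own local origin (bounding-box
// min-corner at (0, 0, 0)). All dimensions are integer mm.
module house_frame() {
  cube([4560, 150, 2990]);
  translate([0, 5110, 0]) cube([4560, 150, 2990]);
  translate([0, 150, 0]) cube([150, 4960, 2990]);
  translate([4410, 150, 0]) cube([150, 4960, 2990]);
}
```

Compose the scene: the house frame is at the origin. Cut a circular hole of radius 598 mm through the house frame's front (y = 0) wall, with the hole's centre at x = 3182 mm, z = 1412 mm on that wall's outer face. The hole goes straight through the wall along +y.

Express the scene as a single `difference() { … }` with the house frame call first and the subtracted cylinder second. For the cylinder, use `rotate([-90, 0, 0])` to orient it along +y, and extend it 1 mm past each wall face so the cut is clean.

difference() {
  house_frame();
  translate([3182, -1, 1412]) rotate([-90, 0, 0]) cylinder(h = 152, r = 598);
}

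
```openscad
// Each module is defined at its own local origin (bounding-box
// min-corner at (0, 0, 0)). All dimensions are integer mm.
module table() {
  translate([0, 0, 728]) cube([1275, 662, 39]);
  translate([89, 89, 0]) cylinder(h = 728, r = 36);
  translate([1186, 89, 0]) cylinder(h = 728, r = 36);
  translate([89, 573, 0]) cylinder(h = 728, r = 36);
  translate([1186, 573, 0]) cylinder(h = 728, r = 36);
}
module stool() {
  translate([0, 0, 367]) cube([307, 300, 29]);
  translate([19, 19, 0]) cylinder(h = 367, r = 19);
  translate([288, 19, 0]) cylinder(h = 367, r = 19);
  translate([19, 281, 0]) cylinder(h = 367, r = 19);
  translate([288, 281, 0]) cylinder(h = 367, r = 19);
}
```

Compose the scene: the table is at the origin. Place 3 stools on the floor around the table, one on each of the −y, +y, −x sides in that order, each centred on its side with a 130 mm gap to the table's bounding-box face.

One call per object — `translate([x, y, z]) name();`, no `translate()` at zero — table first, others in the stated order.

table();
translate([484, -430, 0]) stool();
translate([484, 792, 0]) stool();
translate([-437, 181, 0]) stool();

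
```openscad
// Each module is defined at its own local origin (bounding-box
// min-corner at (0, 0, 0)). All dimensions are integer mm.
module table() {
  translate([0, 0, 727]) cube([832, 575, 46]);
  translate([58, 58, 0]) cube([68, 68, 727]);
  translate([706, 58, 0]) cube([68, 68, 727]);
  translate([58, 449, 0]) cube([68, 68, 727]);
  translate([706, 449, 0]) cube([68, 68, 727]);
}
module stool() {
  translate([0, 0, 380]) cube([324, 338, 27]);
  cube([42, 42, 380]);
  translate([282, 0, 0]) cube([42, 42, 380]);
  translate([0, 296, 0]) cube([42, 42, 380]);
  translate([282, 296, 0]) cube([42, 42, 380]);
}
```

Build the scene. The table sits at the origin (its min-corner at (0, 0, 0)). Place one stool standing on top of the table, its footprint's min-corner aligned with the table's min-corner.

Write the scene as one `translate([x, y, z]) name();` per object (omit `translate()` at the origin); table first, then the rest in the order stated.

table();
translate([0, 0, 773]) stool();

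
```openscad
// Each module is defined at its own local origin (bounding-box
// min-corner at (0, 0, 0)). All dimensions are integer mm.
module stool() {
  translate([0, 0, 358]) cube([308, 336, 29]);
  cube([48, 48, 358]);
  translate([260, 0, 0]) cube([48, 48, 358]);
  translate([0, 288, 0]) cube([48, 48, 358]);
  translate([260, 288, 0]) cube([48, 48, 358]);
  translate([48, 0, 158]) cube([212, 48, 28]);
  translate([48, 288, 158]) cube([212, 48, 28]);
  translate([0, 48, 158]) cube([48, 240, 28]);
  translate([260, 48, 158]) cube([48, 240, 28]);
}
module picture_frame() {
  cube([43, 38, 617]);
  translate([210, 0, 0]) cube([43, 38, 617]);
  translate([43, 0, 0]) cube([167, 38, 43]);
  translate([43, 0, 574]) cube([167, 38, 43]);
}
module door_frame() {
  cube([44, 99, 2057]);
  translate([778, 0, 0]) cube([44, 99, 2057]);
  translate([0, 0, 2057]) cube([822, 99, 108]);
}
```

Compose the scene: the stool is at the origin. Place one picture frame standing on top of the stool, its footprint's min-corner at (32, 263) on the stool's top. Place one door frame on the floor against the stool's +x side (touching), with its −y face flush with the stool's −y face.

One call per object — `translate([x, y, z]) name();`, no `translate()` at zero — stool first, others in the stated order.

stool();
translate([32, 263, 387]) picture_frame();
translate([308, 0, 0]) door_frame();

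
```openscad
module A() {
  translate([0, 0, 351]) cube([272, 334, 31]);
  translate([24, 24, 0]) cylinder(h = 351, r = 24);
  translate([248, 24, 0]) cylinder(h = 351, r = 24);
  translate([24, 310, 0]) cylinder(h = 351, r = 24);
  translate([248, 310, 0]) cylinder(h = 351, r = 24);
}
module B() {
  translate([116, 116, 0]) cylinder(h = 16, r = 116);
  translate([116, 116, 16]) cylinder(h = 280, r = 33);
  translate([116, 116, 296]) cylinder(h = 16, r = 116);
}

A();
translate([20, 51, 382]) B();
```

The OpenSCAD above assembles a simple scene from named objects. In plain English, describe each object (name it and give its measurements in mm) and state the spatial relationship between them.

A is a simple wooden stool: a rectangular seat 272 mm (x) by 334 mm (y), 31 mm thick, top face at z = 382 mm, on four round legs, each 48 mm in diameter. The legs rest on z = 0, each leg's axis is inset half a diameter from the nearest pair of seat edges (so the leg's bounding box is flush with the corner).

B is a spool: two coaxial disc flanges of radius 116 mm and thickness 16 mm, joined by a core cylinder of radius 33 mm and height 280 mm. The lower flange rests on z = 0 and the three cylinders share a vertical axis.

The spool is on top of the stool, centred.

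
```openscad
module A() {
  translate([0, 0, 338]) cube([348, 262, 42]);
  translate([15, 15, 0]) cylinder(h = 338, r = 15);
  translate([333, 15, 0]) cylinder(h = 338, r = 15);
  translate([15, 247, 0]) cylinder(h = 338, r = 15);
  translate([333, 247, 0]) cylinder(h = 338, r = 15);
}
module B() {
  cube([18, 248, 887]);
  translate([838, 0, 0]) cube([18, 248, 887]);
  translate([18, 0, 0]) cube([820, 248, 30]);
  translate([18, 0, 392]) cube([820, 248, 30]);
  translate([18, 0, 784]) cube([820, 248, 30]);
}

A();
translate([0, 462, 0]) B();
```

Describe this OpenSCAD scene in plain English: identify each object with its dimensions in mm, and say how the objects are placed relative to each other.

A is a simple wooden stool: a rectangular seat 348 mm (x) by 262 mm (y), 42 mm thick, top face at z = 380 mm, on four round legs, each 30 mm in diameter. The legs rest on z = 0, each leg's axis is inset half a diameter from the nearest pair of seat edges (so the leg's bounding box is flush with the corner).

B is a bookshelf 856 mm wide overall, 248 mm deep and 887 mm tall. The two sides are 18 mm thick vertical panels. 3 horizontal shelves of 30 mm thickness span between the inner faces of the sides; the lowest shelf sits on the floor and shelves are stacked with a clear vertical gap of 362 mm between each pair.

The bookshelf is on the floor beside the stool on its +y side.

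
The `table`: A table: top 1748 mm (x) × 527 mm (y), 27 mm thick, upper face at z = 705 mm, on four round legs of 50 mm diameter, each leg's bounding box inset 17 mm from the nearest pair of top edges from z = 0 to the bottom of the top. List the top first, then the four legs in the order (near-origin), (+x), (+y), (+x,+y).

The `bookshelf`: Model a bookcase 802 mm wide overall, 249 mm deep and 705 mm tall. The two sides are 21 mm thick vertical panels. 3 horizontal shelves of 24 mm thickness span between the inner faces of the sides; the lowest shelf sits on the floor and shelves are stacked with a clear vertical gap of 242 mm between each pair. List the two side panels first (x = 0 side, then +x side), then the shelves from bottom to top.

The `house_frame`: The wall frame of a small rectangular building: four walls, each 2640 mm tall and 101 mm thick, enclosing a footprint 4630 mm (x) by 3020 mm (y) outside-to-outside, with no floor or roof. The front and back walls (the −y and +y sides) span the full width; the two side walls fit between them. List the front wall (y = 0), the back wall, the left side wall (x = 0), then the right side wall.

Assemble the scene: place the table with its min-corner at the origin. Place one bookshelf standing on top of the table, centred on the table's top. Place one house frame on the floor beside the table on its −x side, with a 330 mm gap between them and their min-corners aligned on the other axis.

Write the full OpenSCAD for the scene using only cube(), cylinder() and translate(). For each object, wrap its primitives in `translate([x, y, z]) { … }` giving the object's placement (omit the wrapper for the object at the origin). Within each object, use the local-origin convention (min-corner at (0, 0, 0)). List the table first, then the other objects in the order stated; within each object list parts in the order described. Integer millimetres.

translate([0, 0, 678]) cube([1748, 527, 27]);
translate([42, 42, 0]) cylinder(h = 678, r = 25);
translate([1706, 42, 0]) cylinder(h = 678, r = 25);
translate([42, 485, 0]) cylinder(h = 678, r = 25);
translate([1706, 485, 0]) cylinder(h = 678, r = 25);
translate([473, 139, 705]) {
  cube([21, 249, 705]);
  translate([781, 0, 0]) cube([21, 249, 705]);
  translate([21, 0, 0]) cube([760, 249, 24]);
  translate([21, 0, 266]) cube([760, 249, 24]);
  translate([21, 0, 532]) cube([760, 249, 24]);
}
translate([-4960, 0, 0]) {
  cube([4630, 101, 2640]);
  translate([0, 2919, 0]) cube([4630, 101, 2640]);
  translate([0, 101, 0]) cube([101, 2818, 2640]);
  translate([4529, 101, 0]) cube([101, 2818, 2640]);
}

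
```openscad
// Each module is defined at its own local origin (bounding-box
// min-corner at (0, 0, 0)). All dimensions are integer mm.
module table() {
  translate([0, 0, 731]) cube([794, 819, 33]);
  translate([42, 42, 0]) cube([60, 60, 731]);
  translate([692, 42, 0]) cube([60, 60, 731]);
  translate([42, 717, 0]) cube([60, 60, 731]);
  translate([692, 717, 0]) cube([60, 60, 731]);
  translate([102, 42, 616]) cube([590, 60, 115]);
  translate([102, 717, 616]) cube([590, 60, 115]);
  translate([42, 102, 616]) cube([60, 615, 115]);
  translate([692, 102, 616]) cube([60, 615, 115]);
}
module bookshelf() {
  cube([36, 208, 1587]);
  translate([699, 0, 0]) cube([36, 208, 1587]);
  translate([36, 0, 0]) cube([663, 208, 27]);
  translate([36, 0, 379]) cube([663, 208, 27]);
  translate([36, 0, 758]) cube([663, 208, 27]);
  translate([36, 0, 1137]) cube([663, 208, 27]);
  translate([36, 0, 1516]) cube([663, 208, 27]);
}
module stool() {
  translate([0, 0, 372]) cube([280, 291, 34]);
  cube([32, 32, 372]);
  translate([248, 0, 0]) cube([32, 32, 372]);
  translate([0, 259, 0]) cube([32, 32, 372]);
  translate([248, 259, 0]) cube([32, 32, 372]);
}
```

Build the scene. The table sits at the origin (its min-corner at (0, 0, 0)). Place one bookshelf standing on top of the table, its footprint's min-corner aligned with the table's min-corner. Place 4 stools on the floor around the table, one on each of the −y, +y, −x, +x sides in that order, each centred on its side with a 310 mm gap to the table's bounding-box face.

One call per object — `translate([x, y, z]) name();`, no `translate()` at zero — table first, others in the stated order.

table();
translate([0, 0, 764]) bookshelf();
translate([257, -601, 0]) stool();
translate([257, 1129, 0]) stool();
translate([-590, 264, 0]) stool();
translate([1104, 264, 0]) stool();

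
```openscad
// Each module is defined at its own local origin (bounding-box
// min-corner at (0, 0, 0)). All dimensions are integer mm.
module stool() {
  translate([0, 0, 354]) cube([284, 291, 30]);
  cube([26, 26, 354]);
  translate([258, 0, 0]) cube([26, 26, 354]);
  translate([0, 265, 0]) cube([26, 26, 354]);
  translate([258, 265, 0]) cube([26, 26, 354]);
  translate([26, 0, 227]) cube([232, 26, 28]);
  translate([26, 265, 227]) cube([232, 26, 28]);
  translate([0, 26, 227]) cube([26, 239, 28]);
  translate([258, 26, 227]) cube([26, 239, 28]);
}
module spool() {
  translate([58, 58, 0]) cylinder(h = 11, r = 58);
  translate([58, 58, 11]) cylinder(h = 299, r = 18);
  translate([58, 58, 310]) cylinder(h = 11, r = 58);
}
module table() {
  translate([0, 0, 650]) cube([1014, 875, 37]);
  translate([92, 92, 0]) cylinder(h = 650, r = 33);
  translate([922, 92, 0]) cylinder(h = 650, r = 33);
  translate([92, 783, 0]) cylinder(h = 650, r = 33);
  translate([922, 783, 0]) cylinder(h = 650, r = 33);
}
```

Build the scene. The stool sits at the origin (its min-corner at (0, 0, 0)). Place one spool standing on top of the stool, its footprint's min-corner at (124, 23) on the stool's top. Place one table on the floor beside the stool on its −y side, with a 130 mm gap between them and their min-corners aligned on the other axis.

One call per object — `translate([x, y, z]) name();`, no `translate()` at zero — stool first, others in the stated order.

stool();
translate([124, 23, 384]) spool();
translate([0, -1005, 0]) table();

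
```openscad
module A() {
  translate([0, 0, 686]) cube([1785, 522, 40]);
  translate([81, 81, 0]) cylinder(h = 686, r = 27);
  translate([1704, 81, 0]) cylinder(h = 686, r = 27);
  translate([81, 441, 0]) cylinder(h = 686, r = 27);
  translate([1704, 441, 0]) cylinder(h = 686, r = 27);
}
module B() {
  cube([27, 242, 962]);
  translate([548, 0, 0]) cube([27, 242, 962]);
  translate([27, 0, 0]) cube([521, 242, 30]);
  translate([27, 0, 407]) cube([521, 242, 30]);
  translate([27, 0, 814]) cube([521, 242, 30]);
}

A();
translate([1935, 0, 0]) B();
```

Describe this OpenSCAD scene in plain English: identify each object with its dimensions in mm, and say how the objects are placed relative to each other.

A is a table with a 1785×522 mm rectangular top, 40 mm thick, top surface at z = 726 mm, supported by four round legs of 54 mm diameter, each leg's bounding box inset 54 mm from the nearest pair of top edges, running from the floor.

B is an open bookshelf. Two side panels, each 27 mm thick, 242 mm deep and 962 mm tall, stand 575 mm apart (outside-to-outside). Between them sit 3 shelves, each 30 mm thick and 242 mm deep, spanning the full gap between the sides. The bottom shelf rests on the floor (its underside at z = 0) and the clear gap between one shelf's top and the next shelf's underside is 377 mm.

The bookshelf is on the floor beside the table on its +x side.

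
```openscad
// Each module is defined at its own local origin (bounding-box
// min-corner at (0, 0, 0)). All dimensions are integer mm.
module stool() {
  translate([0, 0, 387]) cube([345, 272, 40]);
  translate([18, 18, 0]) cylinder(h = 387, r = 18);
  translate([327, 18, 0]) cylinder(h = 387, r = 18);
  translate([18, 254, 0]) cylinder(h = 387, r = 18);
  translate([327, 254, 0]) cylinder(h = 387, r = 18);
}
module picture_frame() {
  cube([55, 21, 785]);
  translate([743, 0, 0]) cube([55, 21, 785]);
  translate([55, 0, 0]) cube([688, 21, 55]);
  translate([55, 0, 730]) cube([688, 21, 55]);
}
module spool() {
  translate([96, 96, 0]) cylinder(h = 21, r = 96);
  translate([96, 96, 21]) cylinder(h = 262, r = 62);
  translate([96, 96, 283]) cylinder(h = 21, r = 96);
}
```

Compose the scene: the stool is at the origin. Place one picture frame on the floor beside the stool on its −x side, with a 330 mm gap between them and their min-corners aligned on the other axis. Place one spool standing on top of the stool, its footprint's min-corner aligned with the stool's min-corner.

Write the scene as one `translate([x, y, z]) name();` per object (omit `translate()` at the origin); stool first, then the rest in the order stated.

stool();
translate([-1128, 0, 0]) picture_frame();
translate([0, 0, 427]) spool();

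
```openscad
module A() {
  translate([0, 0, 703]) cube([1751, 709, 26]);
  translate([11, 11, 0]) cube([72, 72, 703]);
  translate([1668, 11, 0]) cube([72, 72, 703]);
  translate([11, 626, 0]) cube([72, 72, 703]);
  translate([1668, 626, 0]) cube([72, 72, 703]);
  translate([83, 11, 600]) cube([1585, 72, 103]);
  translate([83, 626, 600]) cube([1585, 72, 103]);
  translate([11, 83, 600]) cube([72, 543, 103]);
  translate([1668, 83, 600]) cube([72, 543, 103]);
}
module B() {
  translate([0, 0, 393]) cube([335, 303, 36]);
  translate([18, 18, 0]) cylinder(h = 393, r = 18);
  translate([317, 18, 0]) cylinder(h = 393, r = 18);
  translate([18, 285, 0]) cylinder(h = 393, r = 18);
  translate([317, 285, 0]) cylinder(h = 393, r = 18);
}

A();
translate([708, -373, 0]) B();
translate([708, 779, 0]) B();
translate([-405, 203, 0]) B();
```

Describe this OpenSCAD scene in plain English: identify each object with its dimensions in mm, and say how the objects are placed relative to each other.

A is a table: top 1751 mm (x) × 709 mm (y), 26 mm thick, upper face at z = 729 mm, on four 72×72 mm square legs, each inset 11 mm from the nearest pair of top edges, running from z = 0 to the bottom of the top. Four apron rails, 72 mm thick and 103 mm tall, run between adjacent legs with their top edges flush with the underside of the top and their outer faces flush with the legs' outer faces.

B is a four-legged stool. The seat is 335×303 mm, 36 mm thick, top at z = 429 mm. It stands on four round legs, each 36 mm in diameter, from z = 0 to the seat underside, each leg's axis is inset half a diameter from the nearest pair of seat edges (so the leg's bounding box is flush with the corner).

Three stools sit around the table at the −y, +y, −x sides.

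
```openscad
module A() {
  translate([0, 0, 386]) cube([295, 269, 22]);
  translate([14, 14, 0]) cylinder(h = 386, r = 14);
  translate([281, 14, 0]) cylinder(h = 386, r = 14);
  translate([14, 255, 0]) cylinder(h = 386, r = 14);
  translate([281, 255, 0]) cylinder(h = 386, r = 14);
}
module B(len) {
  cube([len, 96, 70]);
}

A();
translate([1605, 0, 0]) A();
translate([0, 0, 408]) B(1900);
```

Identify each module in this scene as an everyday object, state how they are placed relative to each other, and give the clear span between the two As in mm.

Second stool starts at x = 1605; first ends at x = 295; clear span = 1605 − 295 = 1310 mm.

A is a stool. B is a beam. A beam spans the tops of two stools. The clear span between the two stools is 1310 mm.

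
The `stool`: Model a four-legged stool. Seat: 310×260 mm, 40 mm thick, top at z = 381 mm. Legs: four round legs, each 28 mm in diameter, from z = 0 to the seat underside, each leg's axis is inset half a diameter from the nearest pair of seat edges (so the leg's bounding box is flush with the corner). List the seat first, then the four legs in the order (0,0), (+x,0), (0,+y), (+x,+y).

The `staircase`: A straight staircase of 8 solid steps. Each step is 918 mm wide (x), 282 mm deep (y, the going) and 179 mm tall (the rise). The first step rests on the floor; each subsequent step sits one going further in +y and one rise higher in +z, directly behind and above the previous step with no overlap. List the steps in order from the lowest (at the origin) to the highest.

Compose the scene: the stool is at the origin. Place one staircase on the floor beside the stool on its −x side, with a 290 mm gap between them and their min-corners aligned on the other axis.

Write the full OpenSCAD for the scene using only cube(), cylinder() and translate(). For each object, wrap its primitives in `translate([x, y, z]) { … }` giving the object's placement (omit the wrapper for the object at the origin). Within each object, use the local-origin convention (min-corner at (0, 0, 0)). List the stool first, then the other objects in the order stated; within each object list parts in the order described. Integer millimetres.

translate([0, 0, 341]) cube([310, 260, 40]);
translate([14, 14, 0]) cylinder(h = 341, r = 14);
translate([296, 14, 0]) cylinder(h = 341, r = 14);
translate([14, 246, 0]) cylinder(h = 341, r = 14);
translate([296, 246, 0]) cylinder(h = 341, r = 14);
translate([-1208, 0, 0]) {
  cube([918, 282, 179]);
  translate([0, 282, 179]) cube([918, 282, 179]);
  translate([0, 564, 358]) cube([918, 282, 179]);
  translate([0, 846, 537]) cube([918, 282, 179]);
  translate([0, 1128, 716]) cube([918, 282, 179]);
  translate([0, 1410, 895]) cube([918, 282, 179]);
  translate([0, 1692, 1074]) cube([918, 282, 179]);
  translate([0, 1974, 1253]) cube([918, 282, 179]);
}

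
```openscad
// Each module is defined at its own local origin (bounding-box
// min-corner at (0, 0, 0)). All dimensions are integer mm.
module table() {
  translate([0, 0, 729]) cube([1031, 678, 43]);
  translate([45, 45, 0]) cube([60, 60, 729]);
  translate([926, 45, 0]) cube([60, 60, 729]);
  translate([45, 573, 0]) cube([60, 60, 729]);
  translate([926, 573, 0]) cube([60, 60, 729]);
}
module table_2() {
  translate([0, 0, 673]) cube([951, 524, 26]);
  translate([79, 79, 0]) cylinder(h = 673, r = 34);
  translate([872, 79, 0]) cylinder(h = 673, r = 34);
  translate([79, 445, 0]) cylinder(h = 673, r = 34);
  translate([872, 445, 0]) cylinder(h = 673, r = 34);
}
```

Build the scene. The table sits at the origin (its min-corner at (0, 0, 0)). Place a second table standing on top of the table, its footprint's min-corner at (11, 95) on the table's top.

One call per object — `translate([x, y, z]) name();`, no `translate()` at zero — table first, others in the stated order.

table();
translate([11, 95, 772]) table_2();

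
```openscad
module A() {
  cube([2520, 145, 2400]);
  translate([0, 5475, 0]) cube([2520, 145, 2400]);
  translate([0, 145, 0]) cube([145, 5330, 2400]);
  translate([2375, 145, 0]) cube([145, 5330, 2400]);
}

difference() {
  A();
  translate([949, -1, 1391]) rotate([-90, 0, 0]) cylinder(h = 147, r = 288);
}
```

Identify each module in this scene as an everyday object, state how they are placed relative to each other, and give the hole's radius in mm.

A is a house frame. The house frame has a circular hole through its front wall. The hole's radius is 288 mm.

The subtracted cylinder has r = 288 mm.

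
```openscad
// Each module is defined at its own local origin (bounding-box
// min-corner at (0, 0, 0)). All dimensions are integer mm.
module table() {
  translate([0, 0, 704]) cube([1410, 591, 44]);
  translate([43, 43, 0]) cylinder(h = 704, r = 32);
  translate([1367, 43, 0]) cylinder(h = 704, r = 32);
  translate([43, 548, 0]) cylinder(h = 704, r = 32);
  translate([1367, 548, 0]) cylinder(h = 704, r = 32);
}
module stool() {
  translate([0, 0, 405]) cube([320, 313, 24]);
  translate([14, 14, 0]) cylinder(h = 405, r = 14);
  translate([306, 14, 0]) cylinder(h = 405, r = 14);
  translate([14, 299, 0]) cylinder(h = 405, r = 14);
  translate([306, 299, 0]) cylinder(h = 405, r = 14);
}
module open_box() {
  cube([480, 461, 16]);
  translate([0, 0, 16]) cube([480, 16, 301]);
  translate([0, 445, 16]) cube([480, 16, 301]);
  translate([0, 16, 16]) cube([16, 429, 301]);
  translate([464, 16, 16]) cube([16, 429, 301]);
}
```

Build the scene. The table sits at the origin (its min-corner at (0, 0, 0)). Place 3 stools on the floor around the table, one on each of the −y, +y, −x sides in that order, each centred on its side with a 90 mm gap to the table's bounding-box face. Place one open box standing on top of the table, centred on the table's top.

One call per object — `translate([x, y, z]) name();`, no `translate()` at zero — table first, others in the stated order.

table();
translate([545, -403, 0]) stool();
translate([545, 681, 0]) stool();
translate([-410, 139, 0]) stool();
translate([465, 65, 748]) open_box();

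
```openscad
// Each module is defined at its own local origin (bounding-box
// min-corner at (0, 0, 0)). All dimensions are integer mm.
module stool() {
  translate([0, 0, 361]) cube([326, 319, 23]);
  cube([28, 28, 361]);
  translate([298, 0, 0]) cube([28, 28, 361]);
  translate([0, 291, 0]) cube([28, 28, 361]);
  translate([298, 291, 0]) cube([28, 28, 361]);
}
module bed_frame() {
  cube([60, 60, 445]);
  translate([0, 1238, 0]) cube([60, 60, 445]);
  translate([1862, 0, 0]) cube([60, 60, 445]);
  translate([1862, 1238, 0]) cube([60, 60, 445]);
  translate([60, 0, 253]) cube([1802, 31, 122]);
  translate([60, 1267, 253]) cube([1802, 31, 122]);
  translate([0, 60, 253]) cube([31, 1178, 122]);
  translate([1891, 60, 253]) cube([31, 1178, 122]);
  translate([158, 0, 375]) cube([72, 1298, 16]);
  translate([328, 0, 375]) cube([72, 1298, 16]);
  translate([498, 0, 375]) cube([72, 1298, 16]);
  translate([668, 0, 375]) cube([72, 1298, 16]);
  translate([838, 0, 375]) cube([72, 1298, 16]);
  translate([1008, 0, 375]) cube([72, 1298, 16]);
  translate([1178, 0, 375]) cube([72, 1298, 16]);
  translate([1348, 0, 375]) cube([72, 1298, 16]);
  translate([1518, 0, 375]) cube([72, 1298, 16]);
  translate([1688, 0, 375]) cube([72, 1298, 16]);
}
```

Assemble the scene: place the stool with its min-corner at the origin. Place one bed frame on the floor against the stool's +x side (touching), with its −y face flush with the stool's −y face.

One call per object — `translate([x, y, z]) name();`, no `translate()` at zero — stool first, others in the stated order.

stool();
translate([326, 0, 0]) bed_frame();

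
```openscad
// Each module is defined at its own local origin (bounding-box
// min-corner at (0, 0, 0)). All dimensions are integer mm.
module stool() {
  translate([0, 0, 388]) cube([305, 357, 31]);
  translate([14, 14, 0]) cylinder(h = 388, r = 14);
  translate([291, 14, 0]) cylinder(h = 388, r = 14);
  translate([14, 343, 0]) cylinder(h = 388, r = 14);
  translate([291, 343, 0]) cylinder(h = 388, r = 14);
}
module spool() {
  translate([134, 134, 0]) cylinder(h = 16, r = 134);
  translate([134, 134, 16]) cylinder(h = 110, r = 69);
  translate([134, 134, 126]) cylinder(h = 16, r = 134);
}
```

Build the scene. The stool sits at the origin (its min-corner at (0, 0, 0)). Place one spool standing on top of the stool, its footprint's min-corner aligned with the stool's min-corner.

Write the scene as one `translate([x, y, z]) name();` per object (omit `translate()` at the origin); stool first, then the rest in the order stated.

stool();
translate([0, 0, 419]) spool();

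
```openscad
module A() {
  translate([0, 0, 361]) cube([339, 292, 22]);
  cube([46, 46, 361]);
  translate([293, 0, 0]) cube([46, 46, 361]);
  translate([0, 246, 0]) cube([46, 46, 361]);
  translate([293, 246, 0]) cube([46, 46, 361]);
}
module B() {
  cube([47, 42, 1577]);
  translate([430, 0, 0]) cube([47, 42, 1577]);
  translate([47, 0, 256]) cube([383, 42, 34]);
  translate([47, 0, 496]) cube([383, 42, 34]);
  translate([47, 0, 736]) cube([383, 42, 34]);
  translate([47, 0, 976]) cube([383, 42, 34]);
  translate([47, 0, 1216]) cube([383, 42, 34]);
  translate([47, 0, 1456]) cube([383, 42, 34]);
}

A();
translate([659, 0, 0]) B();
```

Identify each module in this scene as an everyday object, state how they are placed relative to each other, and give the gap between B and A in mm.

A is a stool. B is a ladder. The ladder is on the floor beside the stool on its +x side. The gap between the ladder and the stool is 320 mm.

The ladder's nearest face is 320 mm from the stool's +x face.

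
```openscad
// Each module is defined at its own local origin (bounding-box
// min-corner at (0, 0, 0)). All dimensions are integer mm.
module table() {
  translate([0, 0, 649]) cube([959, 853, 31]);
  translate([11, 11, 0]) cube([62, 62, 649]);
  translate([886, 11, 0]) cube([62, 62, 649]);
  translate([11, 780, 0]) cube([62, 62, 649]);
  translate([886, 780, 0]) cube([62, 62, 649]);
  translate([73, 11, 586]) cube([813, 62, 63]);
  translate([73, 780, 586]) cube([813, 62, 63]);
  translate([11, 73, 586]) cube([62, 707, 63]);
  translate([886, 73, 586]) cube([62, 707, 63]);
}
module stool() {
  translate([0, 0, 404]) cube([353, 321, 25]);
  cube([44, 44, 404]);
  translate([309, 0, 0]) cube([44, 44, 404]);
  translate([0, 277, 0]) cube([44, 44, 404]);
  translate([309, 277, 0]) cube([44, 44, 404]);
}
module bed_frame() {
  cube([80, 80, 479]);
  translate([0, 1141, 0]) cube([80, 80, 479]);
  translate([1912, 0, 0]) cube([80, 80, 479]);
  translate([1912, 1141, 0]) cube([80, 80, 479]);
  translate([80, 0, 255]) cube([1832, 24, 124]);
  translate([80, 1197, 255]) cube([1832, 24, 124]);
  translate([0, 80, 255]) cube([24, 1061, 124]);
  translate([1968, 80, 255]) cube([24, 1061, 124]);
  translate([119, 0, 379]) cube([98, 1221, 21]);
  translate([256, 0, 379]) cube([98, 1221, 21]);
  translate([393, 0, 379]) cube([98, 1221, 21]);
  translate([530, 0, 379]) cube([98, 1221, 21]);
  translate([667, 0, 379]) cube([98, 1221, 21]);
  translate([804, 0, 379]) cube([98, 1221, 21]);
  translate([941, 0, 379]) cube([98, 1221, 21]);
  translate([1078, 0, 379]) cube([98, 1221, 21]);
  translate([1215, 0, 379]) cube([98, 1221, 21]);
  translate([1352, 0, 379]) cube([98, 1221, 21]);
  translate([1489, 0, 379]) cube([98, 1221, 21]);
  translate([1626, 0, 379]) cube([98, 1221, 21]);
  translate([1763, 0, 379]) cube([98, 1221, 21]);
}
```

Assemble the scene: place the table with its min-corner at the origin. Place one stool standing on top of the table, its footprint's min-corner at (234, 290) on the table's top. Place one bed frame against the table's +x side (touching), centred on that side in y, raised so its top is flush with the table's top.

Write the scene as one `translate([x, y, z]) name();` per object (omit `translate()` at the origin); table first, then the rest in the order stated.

table();
translate([234, 290, 680]) stool();
translate([959, -184, 201]) bed_frame();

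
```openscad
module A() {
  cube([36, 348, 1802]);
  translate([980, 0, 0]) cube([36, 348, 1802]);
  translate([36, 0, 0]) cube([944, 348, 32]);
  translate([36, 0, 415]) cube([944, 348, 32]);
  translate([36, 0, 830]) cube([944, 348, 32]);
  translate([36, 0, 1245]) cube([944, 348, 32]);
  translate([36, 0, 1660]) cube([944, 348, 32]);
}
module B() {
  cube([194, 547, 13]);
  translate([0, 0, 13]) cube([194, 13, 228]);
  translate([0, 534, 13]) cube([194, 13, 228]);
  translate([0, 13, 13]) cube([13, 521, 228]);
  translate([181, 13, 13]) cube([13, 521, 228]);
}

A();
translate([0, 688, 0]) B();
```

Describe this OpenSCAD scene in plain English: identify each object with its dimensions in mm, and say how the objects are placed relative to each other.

A is a bookshelf 1016 mm wide overall, 348 mm deep and 1802 mm tall. The two sides are 36 mm thick vertical panels. 5 horizontal shelves of 32 mm thickness span between the inner faces of the sides; the lowest shelf sits on the floor and shelves are stacked with a clear vertical gap of 383 mm between each pair.

B is an open storage box with external size 194×547×241 mm and wall thickness 13 mm (the base is also 13 mm thick). The base covers the whole footprint; the four walls stand on the base, with the y-facing walls full-width and the x-facing walls fitting between their inner faces.

The open box is on the floor beside the bookshelf on its +y side.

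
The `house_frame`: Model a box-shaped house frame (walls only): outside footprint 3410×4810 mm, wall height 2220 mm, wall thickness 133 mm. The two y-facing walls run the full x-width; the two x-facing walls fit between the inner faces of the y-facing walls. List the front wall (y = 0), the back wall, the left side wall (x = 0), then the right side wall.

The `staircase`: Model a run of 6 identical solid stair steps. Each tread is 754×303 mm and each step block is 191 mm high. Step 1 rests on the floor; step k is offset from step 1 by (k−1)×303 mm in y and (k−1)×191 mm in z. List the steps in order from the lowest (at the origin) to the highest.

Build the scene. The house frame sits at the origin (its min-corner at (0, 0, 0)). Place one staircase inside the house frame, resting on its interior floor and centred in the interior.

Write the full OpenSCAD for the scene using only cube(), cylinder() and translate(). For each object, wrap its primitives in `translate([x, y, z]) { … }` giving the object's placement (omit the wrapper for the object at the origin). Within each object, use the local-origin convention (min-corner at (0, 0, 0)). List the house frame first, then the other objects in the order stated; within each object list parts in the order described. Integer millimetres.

cube([3410, 133, 2220]);
translate([0, 4677, 0]) cube([3410, 133, 2220]);
translate([0, 133, 0]) cube([133, 4544, 2220]);
translate([3277, 133, 0]) cube([133, 4544, 2220]);
translate([1328, 1496, 0]) {
  cube([754, 303, 191]);
  translate([0, 303, 191]) cube([754, 303, 191]);
  translate([0, 606, 382]) cube([754, 303, 191]);
  translate([0, 909, 573]) cube([754, 303, 191]);
  translate([0, 1212, 764]) cube([754, 303, 191]);
  translate([0, 1515, 955]) cube([754, 303, 191]);
}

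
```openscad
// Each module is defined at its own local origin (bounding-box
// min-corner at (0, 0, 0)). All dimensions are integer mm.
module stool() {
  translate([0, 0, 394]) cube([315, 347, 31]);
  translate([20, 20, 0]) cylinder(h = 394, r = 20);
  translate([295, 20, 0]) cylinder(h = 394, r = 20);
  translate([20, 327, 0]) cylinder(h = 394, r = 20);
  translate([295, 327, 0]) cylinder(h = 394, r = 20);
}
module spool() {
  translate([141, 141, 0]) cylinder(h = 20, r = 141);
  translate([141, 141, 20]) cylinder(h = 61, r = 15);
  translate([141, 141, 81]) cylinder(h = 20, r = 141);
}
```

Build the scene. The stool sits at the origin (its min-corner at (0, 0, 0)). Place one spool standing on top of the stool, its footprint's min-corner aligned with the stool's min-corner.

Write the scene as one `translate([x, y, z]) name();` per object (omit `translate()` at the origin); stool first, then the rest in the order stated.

stool();
translate([0, 0, 425]) spool();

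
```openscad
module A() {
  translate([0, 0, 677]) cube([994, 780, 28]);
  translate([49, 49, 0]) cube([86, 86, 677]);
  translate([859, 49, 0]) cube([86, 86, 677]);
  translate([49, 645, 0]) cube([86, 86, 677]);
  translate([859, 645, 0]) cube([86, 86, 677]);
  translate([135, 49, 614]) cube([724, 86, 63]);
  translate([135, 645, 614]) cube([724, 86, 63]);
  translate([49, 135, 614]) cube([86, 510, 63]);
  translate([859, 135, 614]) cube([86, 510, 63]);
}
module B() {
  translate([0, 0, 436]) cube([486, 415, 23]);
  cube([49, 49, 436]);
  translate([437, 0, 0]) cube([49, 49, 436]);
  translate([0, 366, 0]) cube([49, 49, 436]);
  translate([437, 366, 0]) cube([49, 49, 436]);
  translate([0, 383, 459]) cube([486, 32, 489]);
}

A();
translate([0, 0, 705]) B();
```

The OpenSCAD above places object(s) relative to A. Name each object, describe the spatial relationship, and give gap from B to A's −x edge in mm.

A is a table. B is a chair. The chair is on top of the table. The gap from the chair to the table's −x edge is 0 mm.

The chair's min-x is at 0; the table's min-x is 0; gap = 0 mm.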